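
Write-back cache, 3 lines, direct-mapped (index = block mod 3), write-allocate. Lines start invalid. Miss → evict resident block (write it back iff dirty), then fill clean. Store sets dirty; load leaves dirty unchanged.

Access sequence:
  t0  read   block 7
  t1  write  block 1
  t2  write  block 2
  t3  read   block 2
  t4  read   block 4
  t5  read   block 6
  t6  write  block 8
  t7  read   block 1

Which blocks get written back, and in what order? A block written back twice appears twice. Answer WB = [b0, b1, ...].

WB = [1, 2]

0: R B7 -> L1 miss  d=-]
1: W B1 -> L1 miss  d=D]
2: W B2 -> L2 miss  d=D]
3: R B2 -> L2 hit  d=D]
4: R B4 -> L1 miss wb->B1  d=-]
5: R B6 -> L0 miss  d=-]
6: W B8 -> L2 miss wb->B2  d=D]
7: R B1 -> L1 miss  d=-]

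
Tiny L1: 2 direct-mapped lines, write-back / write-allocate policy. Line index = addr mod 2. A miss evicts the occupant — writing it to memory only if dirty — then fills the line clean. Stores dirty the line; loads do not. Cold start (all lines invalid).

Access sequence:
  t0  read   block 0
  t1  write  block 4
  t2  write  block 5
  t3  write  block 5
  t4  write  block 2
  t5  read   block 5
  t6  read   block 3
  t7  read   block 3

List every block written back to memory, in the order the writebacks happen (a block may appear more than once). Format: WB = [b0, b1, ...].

WB = [4, 5]

0: R B0 -> L0 miss  d=-]
1: W B4 -> L0 miss  d=D]
2: W B5 -> L1 miss  d=D]
3: W B5 -> L1 hit  d=D]
4: W B2 -> L0 miss wb->B4  d=D]
5: R B5 -> L1 hit  d=D]
6: R B3 -> L1 miss wb->B5  d=-]
7: R B3 -> L1 hit  d=-]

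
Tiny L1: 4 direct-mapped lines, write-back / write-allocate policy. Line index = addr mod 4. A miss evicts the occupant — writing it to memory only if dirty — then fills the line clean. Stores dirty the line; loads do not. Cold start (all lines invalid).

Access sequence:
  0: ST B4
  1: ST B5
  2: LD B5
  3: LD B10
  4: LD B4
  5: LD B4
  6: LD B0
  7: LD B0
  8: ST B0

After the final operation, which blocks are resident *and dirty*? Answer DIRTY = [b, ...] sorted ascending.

DIRTY = [0, 5]

  0 | W B4 → L0 miss [D]
  1 | W B5 → L1 miss [D]
  2 | R B5 → L1 hit [D]
  3 | R B10 → L2 miss [-]
  4 | R B4 → L0 hit [D]
  5 | R B4 → L0 hit [D]
  6 | R B0 → L0 miss wb→B4 [-]
  7 | R B0 → L0 hit [-]
  8 | W B0 → L0 hit [D]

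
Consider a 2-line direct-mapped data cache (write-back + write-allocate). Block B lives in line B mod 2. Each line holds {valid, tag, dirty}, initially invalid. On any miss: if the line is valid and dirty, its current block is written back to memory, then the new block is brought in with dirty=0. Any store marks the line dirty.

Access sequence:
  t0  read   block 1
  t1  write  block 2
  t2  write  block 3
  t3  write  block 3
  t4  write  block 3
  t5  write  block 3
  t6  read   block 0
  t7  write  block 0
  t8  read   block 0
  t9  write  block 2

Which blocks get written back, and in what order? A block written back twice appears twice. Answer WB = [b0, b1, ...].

0: R B1 -> L1 miss  d=-]
1: W B2 -> L0 miss  d=D]
2: W B3 -> L1 miss  d=D]
3: W B3 -> L1 hit  d=D]
4: W B3 -> L1 hit  d=D]
5: W B3 -> L1 hit  d=D]
6: R B0 -> L0 miss wb->B2  d=-]
7: W B0 -> L0 hit  d=D]
8: R B0 -> L0 hit  d=D]
9: W B2 -> L0 miss wb->B0  d=D]

WB = [2, 0]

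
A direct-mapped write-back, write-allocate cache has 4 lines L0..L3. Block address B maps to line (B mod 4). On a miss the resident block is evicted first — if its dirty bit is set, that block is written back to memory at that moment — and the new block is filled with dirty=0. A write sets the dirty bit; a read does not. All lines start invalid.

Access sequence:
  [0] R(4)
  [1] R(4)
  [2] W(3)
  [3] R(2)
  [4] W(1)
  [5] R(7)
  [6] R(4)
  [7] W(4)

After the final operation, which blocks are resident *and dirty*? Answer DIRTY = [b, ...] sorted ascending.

  0 | R B4 → L0 miss [-]
  1 | R B4 → L0 hit [-]
  2 | W B3 → L3 miss [D]
  3 | R B2 → L2 miss [-]
  4 | W B1 → L1 miss [D]
  5 | R B7 → L3 miss wb→B3 [-]
  6 | R B4 → L0 hit [-]
  7 | W B4 → L0 hit [D]

DIRTY = [1, 4]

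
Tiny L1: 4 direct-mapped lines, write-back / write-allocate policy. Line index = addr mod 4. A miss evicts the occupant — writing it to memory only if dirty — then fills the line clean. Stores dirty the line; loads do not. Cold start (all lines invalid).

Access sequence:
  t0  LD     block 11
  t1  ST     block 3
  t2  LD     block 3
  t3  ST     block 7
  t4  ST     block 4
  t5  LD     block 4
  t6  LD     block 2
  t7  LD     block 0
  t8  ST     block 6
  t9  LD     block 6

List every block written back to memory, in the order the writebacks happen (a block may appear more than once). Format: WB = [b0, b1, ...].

0: R B11 -> L3 miss  d=-]
1: W B3 -> L3 miss  d=D]
2: R B3 -> L3 hit  d=D]
3: W B7 -> L3 miss wb->B3  d=D]
4: W B4 -> L0 miss  d=D]
5: R B4 -> L0 hit  d=D]
6: R B2 -> L2 miss  d=-]
7: R B0 -> L0 miss wb->B4  d=-]
8: W B6 -> L2 miss  d=D]
9: R B6 -> L2 hit  d=D]

WB = [3, 4]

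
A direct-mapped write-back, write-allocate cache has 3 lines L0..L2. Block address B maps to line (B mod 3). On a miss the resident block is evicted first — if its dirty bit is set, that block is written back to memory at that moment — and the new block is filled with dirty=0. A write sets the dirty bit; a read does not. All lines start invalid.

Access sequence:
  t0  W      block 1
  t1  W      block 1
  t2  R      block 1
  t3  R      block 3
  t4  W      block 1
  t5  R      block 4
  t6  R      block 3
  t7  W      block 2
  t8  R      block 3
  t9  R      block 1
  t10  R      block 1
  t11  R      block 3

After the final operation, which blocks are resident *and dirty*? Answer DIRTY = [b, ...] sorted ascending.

  0 | W B1 → L1 miss [D]
  1 | W B1 → L1 hit [D]
  2 | R B1 → L1 hit [D]
  3 | R B3 → L0 miss [-]
  4 | W B1 → L1 hit [D]
  5 | R B4 → L1 miss wb→B1 [-]
  6 | R B3 → L0 hit [-]
  7 | W B2 → L2 miss [D]
  8 | R B3 → L0 hit [-]
  9 | R B1 → L1 miss [-]
  10 | R B1 → L1 hit [-]
  11 | R B3 → L0 hit [-]

DIRTY = [2]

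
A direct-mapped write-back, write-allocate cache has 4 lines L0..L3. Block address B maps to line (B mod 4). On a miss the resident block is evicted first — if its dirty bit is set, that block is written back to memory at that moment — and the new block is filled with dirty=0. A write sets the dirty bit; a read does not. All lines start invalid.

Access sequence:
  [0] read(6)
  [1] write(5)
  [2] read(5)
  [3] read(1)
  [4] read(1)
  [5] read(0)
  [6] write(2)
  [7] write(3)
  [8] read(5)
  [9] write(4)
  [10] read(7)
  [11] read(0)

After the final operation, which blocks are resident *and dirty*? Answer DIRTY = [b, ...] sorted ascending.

DIRTY = [2]

0: R B6 → L2 miss [-]
1: W B5 → L1 miss [D]
2: R B5 → L1 hit [D]
3: R B1 → L1 miss wb→B5 [-]
4: R B1 → L1 hit [-]
5: R B0 → L0 miss [-]
6: W B2 → L2 miss [D]
7: W B3 → L3 miss [D]
8: R B5 → L1 miss [-]
9: W B4 → L0 miss [D]
10: R B7 → L3 miss wb→B3 [-]
11: R B0 → L0 miss wb→B4 [-]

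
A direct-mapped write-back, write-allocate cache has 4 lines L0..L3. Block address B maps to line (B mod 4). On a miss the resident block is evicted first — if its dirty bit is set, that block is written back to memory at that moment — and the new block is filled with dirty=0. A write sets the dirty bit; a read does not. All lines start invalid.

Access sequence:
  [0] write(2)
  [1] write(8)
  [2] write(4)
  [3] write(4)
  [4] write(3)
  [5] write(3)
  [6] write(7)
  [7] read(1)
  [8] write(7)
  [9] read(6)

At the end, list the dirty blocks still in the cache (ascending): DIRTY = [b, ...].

  0 | W B2 → L2 miss [D]
  1 | W B8 → L0 miss [D]
  2 | W B4 → L0 miss wb→B8 [D]
  3 | W B4 → L0 hit [D]
  4 | W B3 → L3 miss [D]
  5 | W B3 → L3 hit [D]
  6 | W B7 → L3 miss wb→B3 [D]
  7 | R B1 → L1 miss [-]
  8 | W B7 → L3 hit [D]
  9 | R B6 → L2 miss wb→B2 [-]

DIRTY = [4, 7]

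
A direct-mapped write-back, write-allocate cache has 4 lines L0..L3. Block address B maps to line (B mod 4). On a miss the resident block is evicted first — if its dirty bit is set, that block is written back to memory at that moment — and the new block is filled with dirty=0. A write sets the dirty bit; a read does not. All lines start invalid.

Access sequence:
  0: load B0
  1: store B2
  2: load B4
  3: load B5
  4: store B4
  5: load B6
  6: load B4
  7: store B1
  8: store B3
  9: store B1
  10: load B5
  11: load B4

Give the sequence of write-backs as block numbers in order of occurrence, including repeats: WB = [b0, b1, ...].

WB = [2, 1]

0: R B0 -> L0 miss  d=-]
1: W B2 -> L2 miss  d=D]
2: R B4 -> L0 miss  d=-]
3: R B5 -> L1 miss  d=-]
4: W B4 -> L0 hit  d=D]
5: R B6 -> L2 miss wb->B2  d=-]
6: R B4 -> L0 hit  d=D]
7: W B1 -> L1 miss  d=D]
8: W B3 -> L3 miss  d=D]
9: W B1 -> L1 hit  d=D]
10: R B5 -> L1 miss wb->B1  d=-]
11: R B4 -> L0 hit  d=D]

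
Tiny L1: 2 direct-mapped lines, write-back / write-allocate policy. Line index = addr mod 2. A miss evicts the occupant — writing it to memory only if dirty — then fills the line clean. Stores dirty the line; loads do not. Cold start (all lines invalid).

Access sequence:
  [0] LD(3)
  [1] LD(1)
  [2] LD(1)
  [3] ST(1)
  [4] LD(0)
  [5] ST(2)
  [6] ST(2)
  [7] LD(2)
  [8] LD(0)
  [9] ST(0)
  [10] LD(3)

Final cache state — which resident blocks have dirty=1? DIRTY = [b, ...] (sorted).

DIRTY = [0]

0: R B3 -> L1 miss  d=-]
1: R B1 -> L1 miss  d=-]
2: R B1 -> L1 hit  d=-]
3: W B1 -> L1 hit  d=D]
4: R B0 -> L0 miss  d=-]
5: W B2 -> L0 miss  d=D]
6: W B2 -> L0 hit  d=D]
7: R B2 -> L0 hit  d=D]
8: R B0 -> L0 miss wb->B2  d=-]
9: W B0 -> L0 hit  d=D]
10: R B3 -> L1 miss wb->B1  d=-]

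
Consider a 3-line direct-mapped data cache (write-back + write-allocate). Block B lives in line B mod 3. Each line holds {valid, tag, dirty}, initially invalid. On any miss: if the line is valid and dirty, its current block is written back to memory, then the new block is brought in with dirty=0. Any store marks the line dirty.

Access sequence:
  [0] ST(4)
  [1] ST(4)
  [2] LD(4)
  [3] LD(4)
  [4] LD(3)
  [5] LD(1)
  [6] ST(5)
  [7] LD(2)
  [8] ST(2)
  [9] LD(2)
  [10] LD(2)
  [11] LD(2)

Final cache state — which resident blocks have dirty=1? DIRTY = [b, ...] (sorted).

DIRTY = [2]

0: W B4 → L1 miss [D]
1: W B4 → L1 hit [D]
2: R B4 → L1 hit [D]
3: R B4 → L1 hit [D]
4: R B3 → L0 miss [-]
5: R B1 → L1 miss wb→B4 [-]
6: W B5 → L2 miss [D]
7: R B2 → L2 miss wb→B5 [-]
8: W B2 → L2 hit [D]
9: R B2 → L2 hit [D]
10: R B2 → L2 hit [D]
11: R B2 → L2 hit [D]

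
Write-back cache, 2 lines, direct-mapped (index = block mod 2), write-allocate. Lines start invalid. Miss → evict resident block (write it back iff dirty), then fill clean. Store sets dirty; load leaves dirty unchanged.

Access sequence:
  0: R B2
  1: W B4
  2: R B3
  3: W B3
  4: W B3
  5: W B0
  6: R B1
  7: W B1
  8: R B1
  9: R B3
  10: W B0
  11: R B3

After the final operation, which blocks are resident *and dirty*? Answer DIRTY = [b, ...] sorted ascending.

DIRTY = [0]

  0 | R B2 → L0 miss [-]
  1 | W B4 → L0 miss [D]
  2 | R B3 → L1 miss [-]
  3 | W B3 → L1 hit [D]
  4 | W B3 → L1 hit [D]
  5 | W B0 → L0 miss wb→B4 [D]
  6 | R B1 → L1 miss wb→B3 [-]
  7 | W B1 → L1 hit [D]
  8 | R B1 → L1 hit [D]
  9 | R B3 → L1 miss wb→B1 [-]
  10 | W B0 → L0 hit [D]
  11 | R B3 → L1 hit [-]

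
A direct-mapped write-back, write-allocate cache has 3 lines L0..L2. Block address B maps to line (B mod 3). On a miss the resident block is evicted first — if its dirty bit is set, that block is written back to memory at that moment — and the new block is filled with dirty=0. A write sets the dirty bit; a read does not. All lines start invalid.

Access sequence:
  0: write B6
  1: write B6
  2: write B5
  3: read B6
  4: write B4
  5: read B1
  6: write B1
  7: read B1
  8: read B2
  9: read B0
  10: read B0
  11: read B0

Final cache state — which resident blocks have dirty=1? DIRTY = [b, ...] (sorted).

0: W B6 -> L0 miss  d=D]
1: W B6 -> L0 hit  d=D]
2: W B5 -> L2 miss  d=D]
3: R B6 -> L0 hit  d=D]
4: W B4 -> L1 miss  d=D]
5: R B1 -> L1 miss wb->B4  d=-]
6: W B1 -> L1 hit  d=D]
7: R B1 -> L1 hit  d=D]
8: R B2 -> L2 miss wb->B5  d=-]
9: R B0 -> L0 miss wb->B6  d=-]
10: R B0 -> L0 hit  d=-]
11: R B0 -> L0 hit  d=-]

DIRTY = [1]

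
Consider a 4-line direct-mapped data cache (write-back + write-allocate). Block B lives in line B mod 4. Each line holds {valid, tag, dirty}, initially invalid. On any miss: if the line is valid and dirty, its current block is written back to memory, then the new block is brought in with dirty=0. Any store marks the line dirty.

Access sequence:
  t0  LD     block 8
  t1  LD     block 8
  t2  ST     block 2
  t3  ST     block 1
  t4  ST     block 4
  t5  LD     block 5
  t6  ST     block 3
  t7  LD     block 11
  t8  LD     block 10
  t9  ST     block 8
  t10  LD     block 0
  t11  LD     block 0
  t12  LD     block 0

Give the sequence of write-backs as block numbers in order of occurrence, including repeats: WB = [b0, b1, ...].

WB = [1, 3, 2, 4, 8]

0: R B8 -> L0 miss  d=-]
1: R B8 -> L0 hit  d=-]
2: W B2 -> L2 miss  d=D]
3: W B1 -> L1 miss  d=D]
4: W B4 -> L0 miss  d=D]
5: R B5 -> L1 miss wb->B1  d=-]
6: W B3 -> L3 miss  d=D]
7: R B11 -> L3 miss wb->B3  d=-]
8: R B10 -> L2 miss wb->B2  d=-]
9: W B8 -> L0 miss wb->B4  d=D]
10: R B0 -> L0 miss wb->B8  d=-]
11: R B0 -> L0 hit  d=-]
12: R B0 -> L0 hit  d=-]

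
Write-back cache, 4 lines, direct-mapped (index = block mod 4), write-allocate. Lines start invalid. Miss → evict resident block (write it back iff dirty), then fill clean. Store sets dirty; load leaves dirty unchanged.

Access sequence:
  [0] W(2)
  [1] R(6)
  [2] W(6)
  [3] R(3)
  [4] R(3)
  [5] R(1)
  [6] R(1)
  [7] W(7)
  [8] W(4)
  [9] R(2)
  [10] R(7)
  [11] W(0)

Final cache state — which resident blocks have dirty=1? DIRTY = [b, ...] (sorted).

0: W B2 -> L2 miss  d=D]
1: R B6 -> L2 miss wb->B2  d=-]
2: W B6 -> L2 hit  d=D]
3: R B3 -> L3 miss  d=-]
4: R B3 -> L3 hit  d=-]
5: R B1 -> L1 miss  d=-]
6: R B1 -> L1 hit  d=-]
7: W B7 -> L3 miss  d=D]
8: W B4 -> L0 miss  d=D]
9: R B2 -> L2 miss wb->B6  d=-]
10: R B7 -> L3 hit  d=D]
11: W B0 -> L0 miss wb->B4  d=D]

DIRTY = [0, 7]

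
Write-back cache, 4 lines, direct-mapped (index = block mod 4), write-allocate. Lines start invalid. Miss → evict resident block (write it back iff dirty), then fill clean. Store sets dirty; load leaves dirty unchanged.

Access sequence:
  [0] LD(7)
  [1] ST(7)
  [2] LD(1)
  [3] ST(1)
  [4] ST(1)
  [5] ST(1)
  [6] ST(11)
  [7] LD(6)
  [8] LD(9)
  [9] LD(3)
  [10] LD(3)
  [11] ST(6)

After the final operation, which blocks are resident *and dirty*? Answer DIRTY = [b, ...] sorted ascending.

0: R B7 → L3 miss [-]
1: W B7 → L3 hit [D]
2: R B1 → L1 miss [-]
3: W B1 → L1 hit [D]
4: W B1 → L1 hit [D]
5: W B1 → L1 hit [D]
6: W B11 → L3 miss wb→B7 [D]
7: R B6 → L2 miss [-]
8: R B9 → L1 miss wb→B1 [-]
9: R B3 → L3 miss wb→B11 [-]
10: R B3 → L3 hit [-]
11: W B6 → L2 hit [D]

DIRTY = [6]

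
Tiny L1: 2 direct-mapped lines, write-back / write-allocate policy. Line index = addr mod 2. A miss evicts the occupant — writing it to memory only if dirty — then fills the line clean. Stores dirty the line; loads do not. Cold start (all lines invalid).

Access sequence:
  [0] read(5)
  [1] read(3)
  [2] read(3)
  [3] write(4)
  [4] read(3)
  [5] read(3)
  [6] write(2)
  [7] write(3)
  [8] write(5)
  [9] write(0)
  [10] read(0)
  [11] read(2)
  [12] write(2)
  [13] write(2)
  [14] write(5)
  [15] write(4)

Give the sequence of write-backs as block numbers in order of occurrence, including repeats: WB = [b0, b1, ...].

  0 | R B5 → L1 miss [-]
  1 | R B3 → L1 miss [-]
  2 | R B3 → L1 hit [-]
  3 | W B4 → L0 miss [D]
  4 | R B3 → L1 hit [-]
  5 | R B3 → L1 hit [-]
  6 | W B2 → L0 miss wb→B4 [D]
  7 | W B3 → L1 hit [D]
  8 | W B5 → L1 miss wb→B3 [D]
  9 | W B0 → L0 miss wb→B2 [D]
  10 | R B0 → L0 hit [D]
  11 | R B2 → L0 miss wb→B0 [-]
  12 | W B2 → L0 hit [D]
  13 | W B2 → L0 hit [D]
  14 | W B5 → L1 hit [D]
  15 | W B4 → L0 miss wb→B2 [D]

WB = [4, 3, 2, 0, 2]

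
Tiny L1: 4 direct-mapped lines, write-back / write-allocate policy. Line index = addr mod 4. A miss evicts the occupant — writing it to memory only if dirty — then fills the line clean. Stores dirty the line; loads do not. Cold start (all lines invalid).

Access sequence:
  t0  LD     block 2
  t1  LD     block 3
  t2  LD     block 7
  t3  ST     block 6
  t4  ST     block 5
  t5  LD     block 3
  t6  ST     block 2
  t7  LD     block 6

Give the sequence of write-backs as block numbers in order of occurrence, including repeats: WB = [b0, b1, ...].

  0 | R B2 → L2 miss [-]
  1 | R B3 → L3 miss [-]
  2 | R B7 → L3 miss [-]
  3 | W B6 → L2 miss [D]
  4 | W B5 → L1 miss [D]
  5 | R B3 → L3 miss [-]
  6 | W B2 → L2 miss wb→B6 [D]
  7 | R B6 → L2 miss wb→B2 [-]

WB = [6, 2]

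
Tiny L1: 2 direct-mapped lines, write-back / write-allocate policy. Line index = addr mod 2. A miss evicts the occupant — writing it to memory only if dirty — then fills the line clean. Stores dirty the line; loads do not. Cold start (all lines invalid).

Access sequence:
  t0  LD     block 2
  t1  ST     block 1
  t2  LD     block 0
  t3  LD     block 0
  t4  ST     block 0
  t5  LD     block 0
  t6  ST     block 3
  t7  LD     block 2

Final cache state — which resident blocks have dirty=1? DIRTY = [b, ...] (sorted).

DIRTY = [3]

  0 | R B2 → L0 miss [-]
  1 | W B1 → L1 miss [D]
  2 | R B0 → L0 miss [-]
  3 | R B0 → L0 hit [-]
  4 | W B0 → L0 hit [D]
  5 | R B0 → L0 hit [D]
  6 | W B3 → L1 miss wb→B1 [D]
  7 | R B2 → L0 miss wb→B0 [-]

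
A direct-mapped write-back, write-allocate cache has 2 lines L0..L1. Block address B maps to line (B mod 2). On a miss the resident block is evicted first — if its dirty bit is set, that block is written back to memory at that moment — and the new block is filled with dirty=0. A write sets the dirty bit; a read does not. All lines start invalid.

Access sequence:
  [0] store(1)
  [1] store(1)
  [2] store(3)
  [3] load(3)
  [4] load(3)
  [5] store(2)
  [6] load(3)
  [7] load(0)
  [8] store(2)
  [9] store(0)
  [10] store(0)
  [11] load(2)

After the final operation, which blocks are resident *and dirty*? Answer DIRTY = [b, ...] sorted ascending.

DIRTY = [3]

0: W B1 → L1 miss [D]
1: W B1 → L1 hit [D]
2: W B3 → L1 miss wb→B1 [D]
3: R B3 → L1 hit [D]
4: R B3 → L1 hit [D]
5: W B2 → L0 miss [D]
6: R B3 → L1 hit [D]
7: R B0 → L0 miss wb→B2 [-]
8: W B2 → L0 miss [D]
9: W B0 → L0 miss wb→B2 [D]
10: W B0 → L0 hit [D]
11: R B2 → L0 miss wb→B0 [-]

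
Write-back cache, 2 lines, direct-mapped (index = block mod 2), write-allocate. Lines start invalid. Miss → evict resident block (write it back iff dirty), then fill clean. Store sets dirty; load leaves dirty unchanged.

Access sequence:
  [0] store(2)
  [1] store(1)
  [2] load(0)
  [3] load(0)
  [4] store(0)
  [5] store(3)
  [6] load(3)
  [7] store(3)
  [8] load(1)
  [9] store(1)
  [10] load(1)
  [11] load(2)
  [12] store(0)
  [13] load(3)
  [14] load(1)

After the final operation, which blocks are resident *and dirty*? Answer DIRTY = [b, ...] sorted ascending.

DIRTY = [0]

0: W B2 -> L0 miss  d=D]
1: W B1 -> L1 miss  d=D]
2: R B0 -> L0 miss wb->B2  d=-]
3: R B0 -> L0 hit  d=-]
4: W B0 -> L0 hit  d=D]
5: W B3 -> L1 miss wb->B1  d=D]
6: R B3 -> L1 hit  d=D]
7: W B3 -> L1 hit  d=D]
8: R B1 -> L1 miss wb->B3  d=-]
9: W B1 -> L1 hit  d=D]
10: R B1 -> L1 hit  d=D]
11: R B2 -> L0 miss wb->B0  d=-]
12: W B0 -> L0 miss  d=D]
13: R B3 -> L1 miss wb->B1  d=-]
14: R B1 -> L1 miss  d=-]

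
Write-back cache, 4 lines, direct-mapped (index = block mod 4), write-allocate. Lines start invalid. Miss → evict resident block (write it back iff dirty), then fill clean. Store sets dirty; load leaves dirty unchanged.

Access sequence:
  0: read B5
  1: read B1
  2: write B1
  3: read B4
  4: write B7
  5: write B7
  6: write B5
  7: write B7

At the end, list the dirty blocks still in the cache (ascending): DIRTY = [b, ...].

  0 | R B5 → L1 miss [-]
  1 | R B1 → L1 miss [-]
  2 | W B1 → L1 hit [D]
  3 | R B4 → L0 miss [-]
  4 | W B7 → L3 miss [D]
  5 | W B7 → L3 hit [D]
  6 | W B5 → L1 miss wb→B1 [D]
  7 | W B7 → L3 hit [D]

DIRTY = [5, 7]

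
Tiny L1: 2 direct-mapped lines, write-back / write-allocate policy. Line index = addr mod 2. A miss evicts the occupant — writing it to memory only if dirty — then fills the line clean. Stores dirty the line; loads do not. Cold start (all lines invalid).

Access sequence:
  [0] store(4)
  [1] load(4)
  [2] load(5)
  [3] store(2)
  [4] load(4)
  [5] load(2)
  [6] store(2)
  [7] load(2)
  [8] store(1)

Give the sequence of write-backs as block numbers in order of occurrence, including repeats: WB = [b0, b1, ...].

0: W B4 → L0 miss [D]
1: R B4 → L0 hit [D]
2: R B5 → L1 miss [-]
3: W B2 → L0 miss wb→B4 [D]
4: R B4 → L0 miss wb→B2 [-]
5: R B2 → L0 miss [-]
6: W B2 → L0 hit [D]
7: R B2 → L0 hit [D]
8: W B1 → L1 miss [D]

WB = [4, 2]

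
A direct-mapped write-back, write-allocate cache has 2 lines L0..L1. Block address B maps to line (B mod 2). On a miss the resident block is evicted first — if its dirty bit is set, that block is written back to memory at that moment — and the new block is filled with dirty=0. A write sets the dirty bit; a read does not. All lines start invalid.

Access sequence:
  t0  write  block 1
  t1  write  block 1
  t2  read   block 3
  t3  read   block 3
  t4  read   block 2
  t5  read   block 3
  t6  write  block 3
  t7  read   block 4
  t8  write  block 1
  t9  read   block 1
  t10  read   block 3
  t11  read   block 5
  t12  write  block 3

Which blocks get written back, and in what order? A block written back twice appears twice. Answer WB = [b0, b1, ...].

WB = [1, 3, 1]

0: W B1 → L1 miss [D]
1: W B1 → L1 hit [D]
2: R B3 → L1 miss wb→B1 [-]
3: R B3 → L1 hit [-]
4: R B2 → L0 miss [-]
5: R B3 → L1 hit [-]
6: W B3 → L1 hit [D]
7: R B4 → L0 miss [-]
8: W B1 → L1 miss wb→B3 [D]
9: R B1 → L1 hit [D]
10: R B3 → L1 miss wb→B1 [-]
11: R B5 → L1 miss [-]
12: W B3 → L1 miss [D]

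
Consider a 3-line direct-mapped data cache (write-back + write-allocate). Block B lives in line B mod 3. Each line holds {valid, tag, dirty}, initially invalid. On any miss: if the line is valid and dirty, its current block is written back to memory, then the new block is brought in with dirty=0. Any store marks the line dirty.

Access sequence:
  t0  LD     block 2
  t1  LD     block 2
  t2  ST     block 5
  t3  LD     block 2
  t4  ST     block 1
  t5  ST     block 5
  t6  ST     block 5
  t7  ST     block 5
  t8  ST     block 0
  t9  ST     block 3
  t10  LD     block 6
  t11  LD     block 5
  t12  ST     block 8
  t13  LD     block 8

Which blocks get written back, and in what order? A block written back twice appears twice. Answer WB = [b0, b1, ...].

0: R B2 → L2 miss [-]
1: R B2 → L2 hit [-]
2: W B5 → L2 miss [D]
3: R B2 → L2 miss wb→B5 [-]
4: W B1 → L1 miss [D]
5: W B5 → L2 miss [D]
6: W B5 → L2 hit [D]
7: W B5 → L2 hit [D]
8: W B0 → L0 miss [D]
9: W B3 → L0 miss wb→B0 [D]
10: R B6 → L0 miss wb→B3 [-]
11: R B5 → L2 hit [D]
12: W B8 → L2 miss wb→B5 [D]
13: R B8 → L2 hit [D]

WB = [5, 0, 3, 5]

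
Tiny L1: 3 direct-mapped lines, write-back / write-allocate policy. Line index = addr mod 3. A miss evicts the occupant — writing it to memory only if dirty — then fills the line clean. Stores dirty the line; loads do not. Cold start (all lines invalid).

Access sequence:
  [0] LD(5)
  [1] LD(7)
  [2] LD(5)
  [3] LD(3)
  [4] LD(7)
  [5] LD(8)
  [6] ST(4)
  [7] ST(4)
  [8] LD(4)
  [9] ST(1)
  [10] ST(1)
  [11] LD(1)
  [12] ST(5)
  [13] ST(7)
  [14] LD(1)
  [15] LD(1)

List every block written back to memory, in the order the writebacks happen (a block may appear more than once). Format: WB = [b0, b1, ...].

WB = [4, 1, 7]

0: R B5 → L2 miss [-]
1: R B7 → L1 miss [-]
2: R B5 → L2 hit [-]
3: R B3 → L0 miss [-]
4: R B7 → L1 hit [-]
5: R B8 → L2 miss [-]
6: W B4 → L1 miss [D]
7: W B4 → L1 hit [D]
8: R B4 → L1 hit [D]
9: W B1 → L1 miss wb→B4 [D]
10: W B1 → L1 hit [D]
11: R B1 → L1 hit [D]
12: W B5 → L2 miss [D]
13: W B7 → L1 miss wb→B1 [D]
14: R B1 → L1 miss wb→B7 [-]
15: R B1 → L1 hit [-]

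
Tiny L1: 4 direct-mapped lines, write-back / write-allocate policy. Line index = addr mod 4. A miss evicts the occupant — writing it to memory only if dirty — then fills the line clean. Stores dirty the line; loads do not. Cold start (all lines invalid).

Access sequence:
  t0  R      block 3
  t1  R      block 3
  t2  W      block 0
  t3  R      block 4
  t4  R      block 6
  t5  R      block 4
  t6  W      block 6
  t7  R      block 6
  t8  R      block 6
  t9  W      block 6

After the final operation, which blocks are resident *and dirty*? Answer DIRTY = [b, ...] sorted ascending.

  0 | R B3 → L3 miss [-]
  1 | R B3 → L3 hit [-]
  2 | W B0 → L0 miss [D]
  3 | R B4 → L0 miss wb→B0 [-]
  4 | R B6 → L2 miss [-]
  5 | R B4 → L0 hit [-]
  6 | W B6 → L2 hit [D]
  7 | R B6 → L2 hit [D]
  8 | R B6 → L2 hit [D]
  9 | W B6 → L2 hit [D]

DIRTY = [6]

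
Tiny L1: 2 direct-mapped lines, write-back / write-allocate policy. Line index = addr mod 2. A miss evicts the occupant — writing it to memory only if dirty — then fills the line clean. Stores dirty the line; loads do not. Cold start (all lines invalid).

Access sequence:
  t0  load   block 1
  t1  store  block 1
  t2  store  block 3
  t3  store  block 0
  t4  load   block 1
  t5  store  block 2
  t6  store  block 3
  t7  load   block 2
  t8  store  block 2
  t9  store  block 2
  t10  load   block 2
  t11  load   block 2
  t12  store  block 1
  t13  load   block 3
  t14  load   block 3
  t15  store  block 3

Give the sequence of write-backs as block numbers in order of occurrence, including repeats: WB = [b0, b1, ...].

  0 | R B1 → L1 miss [-]
  1 | W B1 → L1 hit [D]
  2 | W B3 → L1 miss wb→B1 [D]
  3 | W B0 → L0 miss [D]
  4 | R B1 → L1 miss wb→B3 [-]
  5 | W B2 → L0 miss wb→B0 [D]
  6 | W B3 → L1 miss [D]
  7 | R B2 → L0 hit [D]
  8 | W B2 → L0 hit [D]
  9 | W B2 → L0 hit [D]
  10 | R B2 → L0 hit [D]
  11 | R B2 → L0 hit [D]
  12 | W B1 → L1 miss wb→B3 [D]
  13 | R B3 → L1 miss wb→B1 [-]
  14 | R B3 → L1 hit [-]
  15 | W B3 → L1 hit [D]

WB = [1, 3, 0, 3, 1]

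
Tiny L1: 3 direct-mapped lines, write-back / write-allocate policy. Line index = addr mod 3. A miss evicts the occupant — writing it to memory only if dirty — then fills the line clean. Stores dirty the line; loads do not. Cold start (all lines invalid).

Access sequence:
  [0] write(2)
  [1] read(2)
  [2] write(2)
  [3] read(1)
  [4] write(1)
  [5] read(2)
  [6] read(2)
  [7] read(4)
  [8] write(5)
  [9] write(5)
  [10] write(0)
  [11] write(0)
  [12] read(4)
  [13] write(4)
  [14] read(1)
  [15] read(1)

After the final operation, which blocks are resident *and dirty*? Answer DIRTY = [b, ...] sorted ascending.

DIRTY = [0, 5]

  0 | W B2 → L2 miss [D]
  1 | R B2 → L2 hit [D]
  2 | W B2 → L2 hit [D]
  3 | R B1 → L1 miss [-]
  4 | W B1 → L1 hit [D]
  5 | R B2 → L2 hit [D]
  6 | R B2 → L2 hit [D]
  7 | R B4 → L1 miss wb→B1 [-]
  8 | W B5 → L2 miss wb→B2 [D]
  9 | W B5 → L2 hit [D]
  10 | W B0 → L0 miss [D]
  11 | W B0 → L0 hit [D]
  12 | R B4 → L1 hit [-]
  13 | W B4 → L1 hit [D]
  14 | R B1 → L1 miss wb→B4 [-]
  15 | R B1 → L1 hit [-]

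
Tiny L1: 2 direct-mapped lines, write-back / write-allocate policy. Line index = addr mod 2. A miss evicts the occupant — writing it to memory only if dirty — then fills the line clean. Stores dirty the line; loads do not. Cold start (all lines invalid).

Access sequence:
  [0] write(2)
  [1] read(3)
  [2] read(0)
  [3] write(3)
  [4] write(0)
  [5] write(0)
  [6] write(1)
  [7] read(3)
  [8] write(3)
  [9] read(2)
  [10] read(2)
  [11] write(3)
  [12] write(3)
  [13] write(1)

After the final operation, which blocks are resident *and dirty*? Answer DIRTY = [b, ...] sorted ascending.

DIRTY = [1]

0: W B2 → L0 miss [D]
1: R B3 → L1 miss [-]
2: R B0 → L0 miss wb→B2 [-]
3: W B3 → L1 hit [D]
4: W B0 → L0 hit [D]
5: W B0 → L0 hit [D]
6: W B1 → L1 miss wb→B3 [D]
7: R B3 → L1 miss wb→B1 [-]
8: W B3 → L1 hit [D]
9: R B2 → L0 miss wb→B0 [-]
10: R B2 → L0 hit [-]
11: W B3 → L1 hit [D]
12: W B3 → L1 hit [D]
13: W B1 → L1 miss wb→B3 [D]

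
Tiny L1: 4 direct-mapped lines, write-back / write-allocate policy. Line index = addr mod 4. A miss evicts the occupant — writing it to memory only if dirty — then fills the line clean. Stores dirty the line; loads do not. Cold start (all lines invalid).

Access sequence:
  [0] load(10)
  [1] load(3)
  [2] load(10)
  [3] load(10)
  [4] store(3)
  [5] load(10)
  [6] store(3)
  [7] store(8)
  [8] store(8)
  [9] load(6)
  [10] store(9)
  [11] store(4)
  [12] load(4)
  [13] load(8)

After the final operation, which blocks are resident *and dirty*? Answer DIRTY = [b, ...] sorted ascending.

DIRTY = [3, 9]

0: R B10 → L2 miss [-]
1: R B3 → L3 miss [-]
2: R B10 → L2 hit [-]
3: R B10 → L2 hit [-]
4: W B3 → L3 hit [D]
5: R B10 → L2 hit [-]
6: W B3 → L3 hit [D]
7: W B8 → L0 miss [D]
8: W B8 → L0 hit [D]
9: R B6 → L2 miss [-]
10: W B9 → L1 miss [D]
11: W B4 → L0 miss wb→B8 [D]
12: R B4 → L0 hit [D]
13: R B8 → L0 miss wb→B4 [-]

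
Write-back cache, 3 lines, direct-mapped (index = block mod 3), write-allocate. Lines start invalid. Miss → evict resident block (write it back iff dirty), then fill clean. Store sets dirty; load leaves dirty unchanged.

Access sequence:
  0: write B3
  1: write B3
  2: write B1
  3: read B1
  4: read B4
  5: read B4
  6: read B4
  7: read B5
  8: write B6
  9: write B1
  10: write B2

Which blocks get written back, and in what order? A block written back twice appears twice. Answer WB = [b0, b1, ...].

WB = [1, 3]

0: W B3 -> L0 miss  d=D]
1: W B3 -> L0 hit  d=D]
2: W B1 -> L1 miss  d=D]
3: R B1 -> L1 hit  d=D]
4: R B4 -> L1 miss wb->B1  d=-]
5: R B4 -> L1 hit  d=-]
6: R B4 -> L1 hit  d=-]
7: R B5 -> L2 miss  d=-]
8: W B6 -> L0 miss wb->B3  d=D]
9: W B1 -> L1 miss  d=D]
10: W B2 -> L2 miss  d=D]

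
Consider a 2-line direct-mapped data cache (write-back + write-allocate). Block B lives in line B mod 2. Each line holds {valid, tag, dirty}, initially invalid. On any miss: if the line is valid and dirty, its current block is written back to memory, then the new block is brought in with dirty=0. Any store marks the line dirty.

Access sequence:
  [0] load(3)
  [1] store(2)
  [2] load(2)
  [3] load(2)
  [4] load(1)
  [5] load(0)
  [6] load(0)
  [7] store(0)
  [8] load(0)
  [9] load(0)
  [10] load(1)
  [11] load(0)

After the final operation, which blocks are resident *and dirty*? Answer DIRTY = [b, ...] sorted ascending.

  0 | R B3 → L1 miss [-]
  1 | W B2 → L0 miss [D]
  2 | R B2 → L0 hit [D]
  3 | R B2 → L0 hit [D]
  4 | R B1 → L1 miss [-]
  5 | R B0 → L0 miss wb→B2 [-]
  6 | R B0 → L0 hit [-]
  7 | W B0 → L0 hit [D]
  8 | R B0 → L0 hit [D]
  9 | R B0 → L0 hit [D]
  10 | R B1 → L1 hit [-]
  11 | R B0 → L0 hit [D]

DIRTY = [0]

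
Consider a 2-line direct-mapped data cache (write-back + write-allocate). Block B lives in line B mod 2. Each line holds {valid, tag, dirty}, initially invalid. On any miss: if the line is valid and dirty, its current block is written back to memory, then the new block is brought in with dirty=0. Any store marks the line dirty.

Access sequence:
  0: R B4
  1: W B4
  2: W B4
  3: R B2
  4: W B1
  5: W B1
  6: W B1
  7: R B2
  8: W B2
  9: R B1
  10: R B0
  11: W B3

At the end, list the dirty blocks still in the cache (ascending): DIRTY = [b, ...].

DIRTY = [3]

  0 | R B4 → L0 miss [-]
  1 | W B4 → L0 hit [D]
  2 | W B4 → L0 hit [D]
  3 | R B2 → L0 miss wb→B4 [-]
  4 | W B1 → L1 miss [D]
  5 | W B1 → L1 hit [D]
  6 | W B1 → L1 hit [D]
  7 | R B2 → L0 hit [-]
  8 | W B2 → L0 hit [D]
  9 | R B1 → L1 hit [D]
  10 | R B0 → L0 miss wb→B2 [-]
  11 | W B3 → L1 miss wb→B1 [D]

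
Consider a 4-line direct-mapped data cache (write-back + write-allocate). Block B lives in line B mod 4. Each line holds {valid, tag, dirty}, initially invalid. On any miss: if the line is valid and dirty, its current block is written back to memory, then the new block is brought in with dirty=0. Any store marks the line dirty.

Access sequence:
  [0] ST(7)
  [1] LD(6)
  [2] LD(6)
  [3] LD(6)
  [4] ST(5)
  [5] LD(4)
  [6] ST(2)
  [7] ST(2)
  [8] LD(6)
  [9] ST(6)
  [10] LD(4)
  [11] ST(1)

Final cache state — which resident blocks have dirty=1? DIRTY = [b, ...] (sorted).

DIRTY = [1, 6, 7]

  0 | W B7 → L3 miss [D]
  1 | R B6 → L2 miss [-]
  2 | R B6 → L2 hit [-]
  3 | R B6 → L2 hit [-]
  4 | W B5 → L1 miss [D]
  5 | R B4 → L0 miss [-]
  6 | W B2 → L2 miss [D]
  7 | W B2 → L2 hit [D]
  8 | R B6 → L2 miss wb→B2 [-]
  9 | W B6 → L2 hit [D]
  10 | R B4 → L0 hit [-]
  11 | W B1 → L1 miss wb→B5 [D]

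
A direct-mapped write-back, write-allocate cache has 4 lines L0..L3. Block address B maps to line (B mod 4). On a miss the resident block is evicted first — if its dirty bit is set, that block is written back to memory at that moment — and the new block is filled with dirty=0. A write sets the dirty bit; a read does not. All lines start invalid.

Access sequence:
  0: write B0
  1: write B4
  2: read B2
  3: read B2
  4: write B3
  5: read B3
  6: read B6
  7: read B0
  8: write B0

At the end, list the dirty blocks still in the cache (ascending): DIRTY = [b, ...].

DIRTY = [0, 3]

0: W B0 → L0 miss [D]
1: W B4 → L0 miss wb→B0 [D]
2: R B2 → L2 miss [-]
3: R B2 → L2 hit [-]
4: W B3 → L3 miss [D]
5: R B3 → L3 hit [D]
6: R B6 → L2 miss [-]
7: R B0 → L0 miss wb→B4 [-]
8: W B0 → L0 hit [D]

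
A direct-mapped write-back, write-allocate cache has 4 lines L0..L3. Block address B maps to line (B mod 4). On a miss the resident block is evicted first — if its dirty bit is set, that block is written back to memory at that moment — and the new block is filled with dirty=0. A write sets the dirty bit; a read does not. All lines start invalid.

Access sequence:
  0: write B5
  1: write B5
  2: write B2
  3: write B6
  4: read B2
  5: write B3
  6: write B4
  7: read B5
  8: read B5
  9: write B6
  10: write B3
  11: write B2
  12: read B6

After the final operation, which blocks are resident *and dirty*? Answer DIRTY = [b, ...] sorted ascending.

0: W B5 → L1 miss [D]
1: W B5 → L1 hit [D]
2: W B2 → L2 miss [D]
3: W B6 → L2 miss wb→B2 [D]
4: R B2 → L2 miss wb→B6 [-]
5: W B3 → L3 miss [D]
6: W B4 → L0 miss [D]
7: R B5 → L1 hit [D]
8: R B5 → L1 hit [D]
9: W B6 → L2 miss [D]
10: W B3 → L3 hit [D]
11: W B2 → L2 miss wb→B6 [D]
12: R B6 → L2 miss wb→B2 [-]

DIRTY = [3, 4, 5]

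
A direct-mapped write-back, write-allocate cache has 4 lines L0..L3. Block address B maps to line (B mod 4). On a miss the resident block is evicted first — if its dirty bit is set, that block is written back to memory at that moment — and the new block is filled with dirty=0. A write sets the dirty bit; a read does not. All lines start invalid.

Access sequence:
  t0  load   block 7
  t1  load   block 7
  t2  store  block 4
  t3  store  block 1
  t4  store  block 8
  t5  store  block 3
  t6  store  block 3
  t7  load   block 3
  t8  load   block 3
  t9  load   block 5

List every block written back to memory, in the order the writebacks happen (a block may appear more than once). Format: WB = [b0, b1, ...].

0: R B7 -> L3 miss  d=-]
1: R B7 -> L3 hit  d=-]
2: W B4 -> L0 miss  d=D]
3: W B1 -> L1 miss  d=D]
4: W B8 -> L0 miss wb->B4  d=D]
5: W B3 -> L3 miss  d=D]
6: W B3 -> L3 hit  d=D]
7: R B3 -> L3 hit  d=D]
8: R B3 -> L3 hit  d=D]
9: R B5 -> L1 miss wb->B1  d=-]

WB = [4, 1]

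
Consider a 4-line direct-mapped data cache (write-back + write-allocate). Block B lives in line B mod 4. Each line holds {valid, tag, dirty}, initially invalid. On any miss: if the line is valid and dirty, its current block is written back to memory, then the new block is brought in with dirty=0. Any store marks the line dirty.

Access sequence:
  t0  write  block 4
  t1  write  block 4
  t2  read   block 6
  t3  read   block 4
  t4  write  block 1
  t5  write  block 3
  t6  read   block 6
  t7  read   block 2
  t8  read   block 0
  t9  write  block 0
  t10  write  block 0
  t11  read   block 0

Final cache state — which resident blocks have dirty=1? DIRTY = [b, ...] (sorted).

0: W B4 → L0 miss [D]
1: W B4 → L0 hit [D]
2: R B6 → L2 miss [-]
3: R B4 → L0 hit [D]
4: W B1 → L1 miss [D]
5: W B3 → L3 miss [D]
6: R B6 → L2 hit [-]
7: R B2 → L2 miss [-]
8: R B0 → L0 miss wb→B4 [-]
9: W B0 → L0 hit [D]
10: W B0 → L0 hit [D]
11: R B0 → L0 hit [D]

DIRTY = [0, 1, 3]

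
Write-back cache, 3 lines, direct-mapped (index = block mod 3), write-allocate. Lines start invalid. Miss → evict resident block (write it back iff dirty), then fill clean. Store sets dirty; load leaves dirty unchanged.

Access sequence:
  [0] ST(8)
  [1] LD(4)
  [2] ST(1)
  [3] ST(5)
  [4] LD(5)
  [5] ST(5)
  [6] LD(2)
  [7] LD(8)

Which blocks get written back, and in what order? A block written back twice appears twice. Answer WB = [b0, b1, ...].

WB = [8, 5]

0: W B8 -> L2 miss  d=D]
1: R B4 -> L1 miss  d=-]
2: W B1 -> L1 miss  d=D]
3: W B5 -> L2 miss wb->B8  d=D]
4: R B5 -> L2 hit  d=D]
5: W B5 -> L2 hit  d=D]
6: R B2 -> L2 miss wb->B5  d=-]
7: R B8 -> L2 miss  d=-]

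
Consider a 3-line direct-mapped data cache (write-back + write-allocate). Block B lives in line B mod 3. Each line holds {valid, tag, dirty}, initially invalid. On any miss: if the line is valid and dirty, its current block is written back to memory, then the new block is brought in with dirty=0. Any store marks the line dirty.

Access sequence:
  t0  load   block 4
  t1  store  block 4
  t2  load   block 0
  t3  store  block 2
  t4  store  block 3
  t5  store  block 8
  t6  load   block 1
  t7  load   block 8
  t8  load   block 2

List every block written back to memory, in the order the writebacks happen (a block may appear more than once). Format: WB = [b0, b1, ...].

WB = [2, 4, 8]

  0 | R B4 → L1 miss [-]
  1 | W B4 → L1 hit [D]
  2 | R B0 → L0 miss [-]
  3 | W B2 → L2 miss [D]
  4 | W B3 → L0 miss [D]
  5 | W B8 → L2 miss wb→B2 [D]
  6 | R B1 → L1 miss wb→B4 [-]
  7 | R B8 → L2 hit [D]
  8 | R B2 → L2 miss wb→B8 [-]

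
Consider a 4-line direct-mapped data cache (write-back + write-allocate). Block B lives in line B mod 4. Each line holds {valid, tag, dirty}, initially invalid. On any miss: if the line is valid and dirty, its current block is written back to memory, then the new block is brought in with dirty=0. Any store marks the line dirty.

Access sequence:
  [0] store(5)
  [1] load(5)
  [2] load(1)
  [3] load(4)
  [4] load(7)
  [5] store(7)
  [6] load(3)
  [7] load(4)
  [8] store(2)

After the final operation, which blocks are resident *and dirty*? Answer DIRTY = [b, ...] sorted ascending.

  0 | W B5 → L1 miss [D]
  1 | R B5 → L1 hit [D]
  2 | R B1 → L1 miss wb→B5 [-]
  3 | R B4 → L0 miss [-]
  4 | R B7 → L3 miss [-]
  5 | W B7 → L3 hit [D]
  6 | R B3 → L3 miss wb→B7 [-]
  7 | R B4 → L0 hit [-]
  8 | W B2 → L2 miss [D]

DIRTY = [2]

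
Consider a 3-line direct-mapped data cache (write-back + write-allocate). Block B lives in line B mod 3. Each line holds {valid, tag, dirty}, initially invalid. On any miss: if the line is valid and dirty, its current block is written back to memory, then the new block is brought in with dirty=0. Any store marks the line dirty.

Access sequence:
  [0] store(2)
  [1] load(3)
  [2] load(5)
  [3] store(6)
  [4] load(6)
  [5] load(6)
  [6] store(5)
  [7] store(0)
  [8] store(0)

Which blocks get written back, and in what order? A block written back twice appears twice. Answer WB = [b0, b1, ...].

  0 | W B2 → L2 miss [D]
  1 | R B3 → L0 miss [-]
  2 | R B5 → L2 miss wb→B2 [-]
  3 | W B6 → L0 miss [D]
  4 | R B6 → L0 hit [D]
  5 | R B6 → L0 hit [D]
  6 | W B5 → L2 hit [D]
  7 | W B0 → L0 miss wb→B6 [D]
  8 | W B0 → L0 hit [D]

WB = [2, 6]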